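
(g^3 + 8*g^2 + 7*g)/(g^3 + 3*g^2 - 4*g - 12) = g*(g^2 + 8*g + 7)/(g^3 + 3*g^2 - 4*g - 12)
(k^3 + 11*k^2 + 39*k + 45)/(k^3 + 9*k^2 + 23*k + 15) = (k + 3)/(k + 1)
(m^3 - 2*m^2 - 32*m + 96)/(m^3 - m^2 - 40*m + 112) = (m + 6)/(m + 7)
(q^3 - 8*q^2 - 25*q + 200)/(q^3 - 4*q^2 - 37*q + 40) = (q - 5)/(q - 1)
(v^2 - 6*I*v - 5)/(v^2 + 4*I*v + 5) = (v - 5*I)/(v + 5*I)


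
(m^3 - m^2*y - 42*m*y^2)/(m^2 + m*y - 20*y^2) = m*(m^2 - m*y - 42*y^2)/(m^2 + m*y - 20*y^2)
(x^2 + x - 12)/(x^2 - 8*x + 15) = (x + 4)/(x - 5)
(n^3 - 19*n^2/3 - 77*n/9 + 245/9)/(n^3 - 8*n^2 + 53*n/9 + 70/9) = (3*n + 7)/(3*n + 2)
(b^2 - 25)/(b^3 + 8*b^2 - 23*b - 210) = (b + 5)/(b^2 + 13*b + 42)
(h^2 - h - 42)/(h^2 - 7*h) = (h + 6)/h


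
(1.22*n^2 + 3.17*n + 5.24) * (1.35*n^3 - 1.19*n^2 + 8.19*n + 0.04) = 1.647*n^5 + 2.8277*n^4 + 13.2935*n^3 + 19.7755*n^2 + 43.0424*n + 0.2096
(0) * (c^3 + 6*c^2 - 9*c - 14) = 0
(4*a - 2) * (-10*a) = -40*a^2 + 20*a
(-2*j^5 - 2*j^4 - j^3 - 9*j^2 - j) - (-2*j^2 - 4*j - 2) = -2*j^5 - 2*j^4 - j^3 - 7*j^2 + 3*j + 2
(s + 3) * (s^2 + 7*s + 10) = s^3 + 10*s^2 + 31*s + 30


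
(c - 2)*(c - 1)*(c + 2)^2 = c^4 + c^3 - 6*c^2 - 4*c + 8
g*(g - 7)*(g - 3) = g^3 - 10*g^2 + 21*g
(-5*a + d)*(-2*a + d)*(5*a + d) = 50*a^3 - 25*a^2*d - 2*a*d^2 + d^3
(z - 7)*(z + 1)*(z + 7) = z^3 + z^2 - 49*z - 49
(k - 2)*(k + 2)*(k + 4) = k^3 + 4*k^2 - 4*k - 16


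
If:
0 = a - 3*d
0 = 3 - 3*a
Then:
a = 1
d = 1/3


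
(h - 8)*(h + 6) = h^2 - 2*h - 48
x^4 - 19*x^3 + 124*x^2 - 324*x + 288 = (x - 8)*(x - 6)*(x - 3)*(x - 2)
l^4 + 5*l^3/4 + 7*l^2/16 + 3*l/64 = l*(l + 1/4)^2*(l + 3/4)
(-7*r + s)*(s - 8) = -7*r*s + 56*r + s^2 - 8*s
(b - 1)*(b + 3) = b^2 + 2*b - 3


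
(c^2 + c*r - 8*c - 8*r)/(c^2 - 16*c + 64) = (c + r)/(c - 8)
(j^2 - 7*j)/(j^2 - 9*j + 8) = j*(j - 7)/(j^2 - 9*j + 8)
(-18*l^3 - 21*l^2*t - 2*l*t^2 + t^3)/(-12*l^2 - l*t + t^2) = (-6*l^2 - 5*l*t + t^2)/(-4*l + t)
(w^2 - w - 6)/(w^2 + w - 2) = (w - 3)/(w - 1)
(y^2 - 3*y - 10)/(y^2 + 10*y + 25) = (y^2 - 3*y - 10)/(y^2 + 10*y + 25)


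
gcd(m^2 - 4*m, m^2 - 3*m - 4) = m - 4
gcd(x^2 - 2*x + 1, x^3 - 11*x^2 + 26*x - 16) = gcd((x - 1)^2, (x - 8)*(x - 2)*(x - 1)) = x - 1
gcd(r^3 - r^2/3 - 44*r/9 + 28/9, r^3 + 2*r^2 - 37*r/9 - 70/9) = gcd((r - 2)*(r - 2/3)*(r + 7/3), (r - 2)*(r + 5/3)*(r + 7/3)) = r^2 + r/3 - 14/3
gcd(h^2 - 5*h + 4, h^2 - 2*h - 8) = h - 4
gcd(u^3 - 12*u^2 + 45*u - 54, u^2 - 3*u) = u - 3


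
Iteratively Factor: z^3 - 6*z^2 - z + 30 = (z - 5)*(z^2 - z - 6) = (z - 5)*(z - 3)*(z + 2)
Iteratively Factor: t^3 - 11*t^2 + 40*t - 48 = (t - 3)*(t^2 - 8*t + 16) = (t - 4)*(t - 3)*(t - 4)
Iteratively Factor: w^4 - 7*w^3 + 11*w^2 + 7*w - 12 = (w + 1)*(w^3 - 8*w^2 + 19*w - 12) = (w - 3)*(w + 1)*(w^2 - 5*w + 4) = (w - 3)*(w - 1)*(w + 1)*(w - 4)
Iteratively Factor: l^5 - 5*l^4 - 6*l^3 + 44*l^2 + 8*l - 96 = (l + 2)*(l^4 - 7*l^3 + 8*l^2 + 28*l - 48) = (l - 3)*(l + 2)*(l^3 - 4*l^2 - 4*l + 16) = (l - 4)*(l - 3)*(l + 2)*(l^2 - 4) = (l - 4)*(l - 3)*(l + 2)^2*(l - 2)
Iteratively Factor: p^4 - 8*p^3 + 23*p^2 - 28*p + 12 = (p - 2)*(p^3 - 6*p^2 + 11*p - 6) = (p - 2)^2*(p^2 - 4*p + 3) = (p - 3)*(p - 2)^2*(p - 1)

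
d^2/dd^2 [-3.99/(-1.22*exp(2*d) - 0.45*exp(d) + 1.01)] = (3.99*(2.44*exp(d) + 0.45)*(4.88*exp(d) + 0.9)*exp(d) - (19.4712*exp(d) + 1.7955)*(1.22*exp(2*d) + 0.45*exp(d) - 1.01))*exp(d)/(1.22*exp(2*d) + 0.45*exp(d) - 1.01)^3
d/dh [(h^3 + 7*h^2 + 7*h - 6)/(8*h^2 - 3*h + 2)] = (8*h^4 - 6*h^3 - 71*h^2 + 124*h - 4)/(64*h^4 - 48*h^3 + 41*h^2 - 12*h + 4)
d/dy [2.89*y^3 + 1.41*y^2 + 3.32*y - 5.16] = 8.67*y^2 + 2.82*y + 3.32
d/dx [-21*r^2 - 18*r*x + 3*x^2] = -18*r + 6*x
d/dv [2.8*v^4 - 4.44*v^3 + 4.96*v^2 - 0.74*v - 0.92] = 11.2*v^3 - 13.32*v^2 + 9.92*v - 0.74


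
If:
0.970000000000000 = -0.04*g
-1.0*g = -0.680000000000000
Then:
No Solution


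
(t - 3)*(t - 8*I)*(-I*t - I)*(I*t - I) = t^4 - 3*t^3 - 8*I*t^3 - t^2 + 24*I*t^2 + 3*t + 8*I*t - 24*I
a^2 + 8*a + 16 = (a + 4)^2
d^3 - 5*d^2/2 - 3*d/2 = d*(d - 3)*(d + 1/2)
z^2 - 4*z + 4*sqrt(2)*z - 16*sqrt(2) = (z - 4)*(z + 4*sqrt(2))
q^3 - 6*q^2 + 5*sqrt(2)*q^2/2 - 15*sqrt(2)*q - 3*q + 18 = (q - 6)*(q - sqrt(2)/2)*(q + 3*sqrt(2))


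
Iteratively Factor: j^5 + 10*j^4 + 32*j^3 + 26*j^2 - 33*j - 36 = (j + 3)*(j^4 + 7*j^3 + 11*j^2 - 7*j - 12) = (j + 3)^2*(j^3 + 4*j^2 - j - 4) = (j - 1)*(j + 3)^2*(j^2 + 5*j + 4) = (j - 1)*(j + 3)^2*(j + 4)*(j + 1)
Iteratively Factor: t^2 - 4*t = (t)*(t - 4)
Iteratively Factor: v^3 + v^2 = (v)*(v^2 + v) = v^2*(v + 1)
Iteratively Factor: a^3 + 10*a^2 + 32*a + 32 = (a + 4)*(a^2 + 6*a + 8) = (a + 4)^2*(a + 2)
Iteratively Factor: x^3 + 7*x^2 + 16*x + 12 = (x + 2)*(x^2 + 5*x + 6) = (x + 2)^2*(x + 3)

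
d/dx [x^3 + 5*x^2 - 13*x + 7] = 3*x^2 + 10*x - 13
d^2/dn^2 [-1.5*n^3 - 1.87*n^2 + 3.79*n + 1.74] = -9.0*n - 3.74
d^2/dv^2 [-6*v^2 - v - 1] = -12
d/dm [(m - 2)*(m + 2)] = 2*m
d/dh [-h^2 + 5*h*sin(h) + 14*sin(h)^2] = 5*h*cos(h) - 2*h + 5*sin(h) + 14*sin(2*h)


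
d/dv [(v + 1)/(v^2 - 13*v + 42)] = (v^2 - 13*v - (v + 1)*(2*v - 13) + 42)/(v^2 - 13*v + 42)^2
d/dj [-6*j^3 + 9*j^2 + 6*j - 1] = -18*j^2 + 18*j + 6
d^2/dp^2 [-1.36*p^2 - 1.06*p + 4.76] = -2.72000000000000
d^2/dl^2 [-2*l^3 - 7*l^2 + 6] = -12*l - 14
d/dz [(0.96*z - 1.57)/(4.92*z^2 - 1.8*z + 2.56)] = (-4.7232*z^2 + 15.4488*z - 0.3684)/(24.2064*z^4 - 17.712*z^3 + 28.4304*z^2 - 9.216*z + 6.5536)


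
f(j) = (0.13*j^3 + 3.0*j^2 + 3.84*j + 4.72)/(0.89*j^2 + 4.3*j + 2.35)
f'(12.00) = 0.18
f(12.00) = 3.88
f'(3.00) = 0.26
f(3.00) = 2.01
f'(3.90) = 0.25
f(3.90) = 2.24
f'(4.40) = 0.24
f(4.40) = 2.36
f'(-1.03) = -5.59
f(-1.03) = -3.35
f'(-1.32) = -0.92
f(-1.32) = -2.58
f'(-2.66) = 4.10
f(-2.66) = -4.76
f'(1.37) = 0.20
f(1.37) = 1.61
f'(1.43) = 0.21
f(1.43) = 1.62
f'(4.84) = 0.23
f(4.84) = 2.46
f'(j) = (-1.78*j - 4.3)*(0.13*j^3 + 3.0*j^2 + 3.84*j + 4.72)/(0.89*j^2 + 4.3*j + 2.35)^2 + (0.39*j^2 + 6.0*j + 3.84)/(0.89*j^2 + 4.3*j + 2.35) = (0.1157*j^4 + 1.118*j^3 + 10.3989*j^2 + 5.6984*j - 11.272)/(0.7921*j^4 + 7.654*j^3 + 22.673*j^2 + 20.21*j + 5.5225)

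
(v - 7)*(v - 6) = v^2 - 13*v + 42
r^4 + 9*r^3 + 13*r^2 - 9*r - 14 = (r - 1)*(r + 1)*(r + 2)*(r + 7)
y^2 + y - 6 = (y - 2)*(y + 3)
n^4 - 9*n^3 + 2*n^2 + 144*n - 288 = (n - 6)*(n - 4)*(n - 3)*(n + 4)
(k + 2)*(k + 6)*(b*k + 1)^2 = b^2*k^4 + 8*b^2*k^3 + 12*b^2*k^2 + 2*b*k^3 + 16*b*k^2 + 24*b*k + k^2 + 8*k + 12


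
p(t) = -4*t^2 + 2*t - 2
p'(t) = 2 - 8*t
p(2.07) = -15.00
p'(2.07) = -14.56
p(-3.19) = -49.08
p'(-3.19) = 27.52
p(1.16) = -5.06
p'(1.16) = -7.28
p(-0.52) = -4.12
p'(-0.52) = 6.16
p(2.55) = -22.91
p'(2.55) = -18.40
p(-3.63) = -61.97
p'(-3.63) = 31.04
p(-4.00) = -74.00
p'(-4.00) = 34.00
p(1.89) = -12.51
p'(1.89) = -13.12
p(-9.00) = -344.00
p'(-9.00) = 74.00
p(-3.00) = -44.00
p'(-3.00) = 26.00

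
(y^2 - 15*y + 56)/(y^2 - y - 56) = (y - 7)/(y + 7)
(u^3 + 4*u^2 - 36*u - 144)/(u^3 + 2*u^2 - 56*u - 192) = (u - 6)/(u - 8)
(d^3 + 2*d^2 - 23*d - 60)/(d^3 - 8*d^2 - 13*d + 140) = (d + 3)/(d - 7)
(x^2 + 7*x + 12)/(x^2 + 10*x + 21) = (x + 4)/(x + 7)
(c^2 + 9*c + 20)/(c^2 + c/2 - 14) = 2*(c + 5)/(2*c - 7)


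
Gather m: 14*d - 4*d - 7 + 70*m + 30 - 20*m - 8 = 10*d + 50*m + 15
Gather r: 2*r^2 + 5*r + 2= 2*r^2 + 5*r + 2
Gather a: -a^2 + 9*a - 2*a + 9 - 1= -a^2 + 7*a + 8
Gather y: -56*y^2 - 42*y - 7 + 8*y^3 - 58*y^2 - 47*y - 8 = 8*y^3 - 114*y^2 - 89*y - 15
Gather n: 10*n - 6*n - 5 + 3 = 4*n - 2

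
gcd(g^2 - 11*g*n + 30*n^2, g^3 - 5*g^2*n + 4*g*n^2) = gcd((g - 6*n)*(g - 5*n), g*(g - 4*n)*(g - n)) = 1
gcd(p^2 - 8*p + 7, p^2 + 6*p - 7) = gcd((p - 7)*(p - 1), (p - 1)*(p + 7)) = p - 1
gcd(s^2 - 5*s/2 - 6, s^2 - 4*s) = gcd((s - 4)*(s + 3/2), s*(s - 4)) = s - 4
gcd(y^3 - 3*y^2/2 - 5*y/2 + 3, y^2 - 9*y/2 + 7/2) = y - 1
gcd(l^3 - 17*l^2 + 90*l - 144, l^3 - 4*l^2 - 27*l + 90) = l^2 - 9*l + 18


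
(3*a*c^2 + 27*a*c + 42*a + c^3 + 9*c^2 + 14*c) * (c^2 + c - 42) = 3*a*c^4 + 30*a*c^3 - 57*a*c^2 - 1092*a*c - 1764*a + c^5 + 10*c^4 - 19*c^3 - 364*c^2 - 588*c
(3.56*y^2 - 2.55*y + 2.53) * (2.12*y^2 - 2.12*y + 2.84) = 7.5472*y^4 - 12.9532*y^3 + 20.88*y^2 - 12.6056*y + 7.1852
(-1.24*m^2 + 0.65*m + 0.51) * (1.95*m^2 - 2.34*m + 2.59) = -2.418*m^4 + 4.1691*m^3 - 3.7381*m^2 + 0.4901*m + 1.3209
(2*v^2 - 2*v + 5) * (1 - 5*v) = -10*v^3 + 12*v^2 - 27*v + 5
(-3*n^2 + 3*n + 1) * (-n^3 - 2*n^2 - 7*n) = 3*n^5 + 3*n^4 + 14*n^3 - 23*n^2 - 7*n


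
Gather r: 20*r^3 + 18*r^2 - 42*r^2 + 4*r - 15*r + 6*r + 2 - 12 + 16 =20*r^3 - 24*r^2 - 5*r + 6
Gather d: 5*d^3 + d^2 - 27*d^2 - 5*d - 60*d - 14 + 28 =5*d^3 - 26*d^2 - 65*d + 14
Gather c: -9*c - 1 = -9*c - 1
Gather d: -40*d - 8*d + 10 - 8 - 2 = -48*d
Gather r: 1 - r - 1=-r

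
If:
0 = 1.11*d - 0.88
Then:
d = 0.79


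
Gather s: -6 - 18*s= -18*s - 6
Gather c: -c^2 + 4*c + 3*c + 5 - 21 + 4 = -c^2 + 7*c - 12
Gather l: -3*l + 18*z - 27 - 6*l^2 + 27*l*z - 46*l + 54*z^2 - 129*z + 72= -6*l^2 + l*(27*z - 49) + 54*z^2 - 111*z + 45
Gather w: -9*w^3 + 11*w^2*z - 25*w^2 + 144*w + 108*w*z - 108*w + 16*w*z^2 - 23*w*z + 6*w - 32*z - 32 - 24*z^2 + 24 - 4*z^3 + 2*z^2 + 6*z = -9*w^3 + w^2*(11*z - 25) + w*(16*z^2 + 85*z + 42) - 4*z^3 - 22*z^2 - 26*z - 8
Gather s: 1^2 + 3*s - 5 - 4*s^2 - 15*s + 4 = -4*s^2 - 12*s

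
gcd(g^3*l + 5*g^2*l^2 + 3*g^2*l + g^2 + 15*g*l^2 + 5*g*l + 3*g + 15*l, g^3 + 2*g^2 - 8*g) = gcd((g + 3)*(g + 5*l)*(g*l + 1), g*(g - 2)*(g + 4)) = 1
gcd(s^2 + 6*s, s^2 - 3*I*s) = s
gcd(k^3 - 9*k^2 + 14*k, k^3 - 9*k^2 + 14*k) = k^3 - 9*k^2 + 14*k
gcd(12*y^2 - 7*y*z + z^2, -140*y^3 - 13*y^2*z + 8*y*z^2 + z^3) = 4*y - z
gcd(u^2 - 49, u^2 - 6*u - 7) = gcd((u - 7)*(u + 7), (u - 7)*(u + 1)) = u - 7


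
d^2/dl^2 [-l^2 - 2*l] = -2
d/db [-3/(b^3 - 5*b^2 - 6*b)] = 3*(3*b^2 - 10*b - 6)/(b^2*(-b^2 + 5*b + 6)^2)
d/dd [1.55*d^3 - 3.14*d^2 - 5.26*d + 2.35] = 4.65*d^2 - 6.28*d - 5.26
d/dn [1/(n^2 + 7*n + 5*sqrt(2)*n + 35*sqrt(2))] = (-2*n - 5*sqrt(2) - 7)/(n^2 + 7*n + 5*sqrt(2)*n + 35*sqrt(2))^2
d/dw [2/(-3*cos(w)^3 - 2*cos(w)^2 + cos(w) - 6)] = 2*(-9*cos(w)^2 - 4*cos(w) + 1)*sin(w)/(3*cos(w)^3 + 2*cos(w)^2 - cos(w) + 6)^2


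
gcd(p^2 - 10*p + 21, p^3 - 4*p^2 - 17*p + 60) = p - 3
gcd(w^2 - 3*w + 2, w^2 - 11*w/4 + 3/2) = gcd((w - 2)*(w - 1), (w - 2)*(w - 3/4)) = w - 2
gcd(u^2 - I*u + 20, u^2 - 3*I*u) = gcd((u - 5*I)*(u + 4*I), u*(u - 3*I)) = 1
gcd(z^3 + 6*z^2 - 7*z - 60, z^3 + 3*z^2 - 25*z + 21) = z - 3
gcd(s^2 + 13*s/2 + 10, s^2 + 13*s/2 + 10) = s^2 + 13*s/2 + 10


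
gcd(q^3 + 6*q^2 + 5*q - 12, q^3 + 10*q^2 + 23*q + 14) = 1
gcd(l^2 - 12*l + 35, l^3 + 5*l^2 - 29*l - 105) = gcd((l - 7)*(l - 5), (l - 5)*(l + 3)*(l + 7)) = l - 5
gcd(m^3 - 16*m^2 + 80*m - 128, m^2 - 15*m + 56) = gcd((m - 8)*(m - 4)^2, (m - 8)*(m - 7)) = m - 8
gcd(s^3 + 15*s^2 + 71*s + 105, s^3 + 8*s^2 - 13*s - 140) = s^2 + 12*s + 35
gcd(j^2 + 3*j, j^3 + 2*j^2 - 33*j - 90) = j + 3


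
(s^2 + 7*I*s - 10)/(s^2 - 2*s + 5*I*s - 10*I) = (s + 2*I)/(s - 2)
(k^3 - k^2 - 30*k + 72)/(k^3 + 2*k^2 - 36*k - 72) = (k^2 - 7*k + 12)/(k^2 - 4*k - 12)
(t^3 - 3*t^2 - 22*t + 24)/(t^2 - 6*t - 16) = (-t^3 + 3*t^2 + 22*t - 24)/(-t^2 + 6*t + 16)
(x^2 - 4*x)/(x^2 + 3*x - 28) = x/(x + 7)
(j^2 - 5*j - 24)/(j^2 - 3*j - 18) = (j - 8)/(j - 6)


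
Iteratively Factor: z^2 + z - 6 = (z - 2)*(z + 3)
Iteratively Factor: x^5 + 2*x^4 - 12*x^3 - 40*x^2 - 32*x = (x + 2)*(x^4 - 12*x^2 - 16*x) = (x - 4)*(x + 2)*(x^3 + 4*x^2 + 4*x) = (x - 4)*(x + 2)^2*(x^2 + 2*x) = x*(x - 4)*(x + 2)^2*(x + 2)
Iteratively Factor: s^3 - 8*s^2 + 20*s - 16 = (s - 4)*(s^2 - 4*s + 4) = (s - 4)*(s - 2)*(s - 2)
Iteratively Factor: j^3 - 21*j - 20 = (j - 5)*(j^2 + 5*j + 4) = (j - 5)*(j + 4)*(j + 1)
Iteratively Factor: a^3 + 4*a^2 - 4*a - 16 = (a + 4)*(a^2 - 4) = (a - 2)*(a + 4)*(a + 2)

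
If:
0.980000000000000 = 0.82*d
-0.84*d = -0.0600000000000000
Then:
No Solution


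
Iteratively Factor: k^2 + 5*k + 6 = (k + 3)*(k + 2)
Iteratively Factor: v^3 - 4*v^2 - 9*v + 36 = (v - 4)*(v^2 - 9) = (v - 4)*(v + 3)*(v - 3)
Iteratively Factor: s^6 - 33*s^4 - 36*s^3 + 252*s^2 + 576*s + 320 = (s - 5)*(s^5 + 5*s^4 - 8*s^3 - 76*s^2 - 128*s - 64) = (s - 5)*(s + 2)*(s^4 + 3*s^3 - 14*s^2 - 48*s - 32) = (s - 5)*(s + 2)^2*(s^3 + s^2 - 16*s - 16) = (s - 5)*(s + 2)^2*(s + 4)*(s^2 - 3*s - 4) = (s - 5)*(s - 4)*(s + 2)^2*(s + 4)*(s + 1)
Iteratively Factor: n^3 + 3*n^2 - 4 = (n + 2)*(n^2 + n - 2) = (n + 2)^2*(n - 1)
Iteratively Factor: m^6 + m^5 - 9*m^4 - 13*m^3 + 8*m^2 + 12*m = (m + 2)*(m^5 - m^4 - 7*m^3 + m^2 + 6*m) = (m + 2)^2*(m^4 - 3*m^3 - m^2 + 3*m) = m*(m + 2)^2*(m^3 - 3*m^2 - m + 3) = m*(m - 3)*(m + 2)^2*(m^2 - 1) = m*(m - 3)*(m - 1)*(m + 2)^2*(m + 1)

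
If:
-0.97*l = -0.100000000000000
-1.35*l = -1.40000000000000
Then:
No Solution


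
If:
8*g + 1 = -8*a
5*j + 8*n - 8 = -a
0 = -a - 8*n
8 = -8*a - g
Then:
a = -9/8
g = 1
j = 8/5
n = 9/64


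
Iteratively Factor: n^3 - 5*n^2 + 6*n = (n - 3)*(n^2 - 2*n) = (n - 3)*(n - 2)*(n)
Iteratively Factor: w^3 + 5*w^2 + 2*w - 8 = (w + 4)*(w^2 + w - 2) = (w - 1)*(w + 4)*(w + 2)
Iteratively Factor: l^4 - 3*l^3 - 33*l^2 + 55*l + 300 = (l + 4)*(l^3 - 7*l^2 - 5*l + 75) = (l - 5)*(l + 4)*(l^2 - 2*l - 15) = (l - 5)*(l + 3)*(l + 4)*(l - 5)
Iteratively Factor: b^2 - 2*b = (b - 2)*(b)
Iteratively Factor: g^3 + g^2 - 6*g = (g - 2)*(g^2 + 3*g) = (g - 2)*(g + 3)*(g)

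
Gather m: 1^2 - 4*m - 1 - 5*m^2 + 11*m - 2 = -5*m^2 + 7*m - 2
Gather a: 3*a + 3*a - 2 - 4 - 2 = 6*a - 8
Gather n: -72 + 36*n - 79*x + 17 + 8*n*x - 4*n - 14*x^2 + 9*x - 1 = n*(8*x + 32) - 14*x^2 - 70*x - 56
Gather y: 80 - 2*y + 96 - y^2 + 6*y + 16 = -y^2 + 4*y + 192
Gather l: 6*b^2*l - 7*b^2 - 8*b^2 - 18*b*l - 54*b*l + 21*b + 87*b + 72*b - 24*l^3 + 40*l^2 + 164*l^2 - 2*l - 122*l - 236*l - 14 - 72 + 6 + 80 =-15*b^2 + 180*b - 24*l^3 + 204*l^2 + l*(6*b^2 - 72*b - 360)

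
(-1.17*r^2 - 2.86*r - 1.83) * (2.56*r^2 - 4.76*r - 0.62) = -2.9952*r^4 - 1.7524*r^3 + 9.6542*r^2 + 10.484*r + 1.1346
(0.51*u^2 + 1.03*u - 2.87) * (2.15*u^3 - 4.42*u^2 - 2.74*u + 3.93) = 1.0965*u^5 - 0.0396999999999998*u^4 - 12.1205*u^3 + 11.8675*u^2 + 11.9117*u - 11.2791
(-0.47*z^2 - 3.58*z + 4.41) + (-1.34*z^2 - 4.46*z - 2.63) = -1.81*z^2 - 8.04*z + 1.78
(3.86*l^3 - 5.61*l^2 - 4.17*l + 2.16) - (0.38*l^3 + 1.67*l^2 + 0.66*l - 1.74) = 3.48*l^3 - 7.28*l^2 - 4.83*l + 3.9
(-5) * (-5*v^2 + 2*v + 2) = 25*v^2 - 10*v - 10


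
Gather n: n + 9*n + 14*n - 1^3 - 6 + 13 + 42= 24*n + 48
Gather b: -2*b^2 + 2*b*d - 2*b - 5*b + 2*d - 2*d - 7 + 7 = -2*b^2 + b*(2*d - 7)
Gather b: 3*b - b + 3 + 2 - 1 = 2*b + 4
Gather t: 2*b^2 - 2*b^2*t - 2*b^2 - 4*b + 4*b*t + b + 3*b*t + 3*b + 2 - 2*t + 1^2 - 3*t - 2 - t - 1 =t*(-2*b^2 + 7*b - 6)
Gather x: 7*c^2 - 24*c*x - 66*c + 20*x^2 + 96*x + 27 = 7*c^2 - 66*c + 20*x^2 + x*(96 - 24*c) + 27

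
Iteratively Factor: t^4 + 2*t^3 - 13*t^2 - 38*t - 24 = (t + 2)*(t^3 - 13*t - 12) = (t + 1)*(t + 2)*(t^2 - t - 12) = (t + 1)*(t + 2)*(t + 3)*(t - 4)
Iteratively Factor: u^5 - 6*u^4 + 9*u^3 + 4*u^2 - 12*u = (u - 2)*(u^4 - 4*u^3 + u^2 + 6*u) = (u - 2)*(u + 1)*(u^3 - 5*u^2 + 6*u) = (u - 2)^2*(u + 1)*(u^2 - 3*u) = (u - 3)*(u - 2)^2*(u + 1)*(u)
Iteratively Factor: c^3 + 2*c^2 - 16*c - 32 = (c + 2)*(c^2 - 16) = (c + 2)*(c + 4)*(c - 4)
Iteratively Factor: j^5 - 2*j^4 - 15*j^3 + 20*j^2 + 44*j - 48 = (j + 2)*(j^4 - 4*j^3 - 7*j^2 + 34*j - 24) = (j - 4)*(j + 2)*(j^3 - 7*j + 6) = (j - 4)*(j + 2)*(j + 3)*(j^2 - 3*j + 2) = (j - 4)*(j - 2)*(j + 2)*(j + 3)*(j - 1)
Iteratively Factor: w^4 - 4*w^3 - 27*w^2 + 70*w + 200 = (w - 5)*(w^3 + w^2 - 22*w - 40) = (w - 5)*(w + 2)*(w^2 - w - 20) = (w - 5)^2*(w + 2)*(w + 4)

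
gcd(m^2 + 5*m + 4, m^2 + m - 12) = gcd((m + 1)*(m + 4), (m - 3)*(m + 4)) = m + 4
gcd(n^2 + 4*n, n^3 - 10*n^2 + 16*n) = n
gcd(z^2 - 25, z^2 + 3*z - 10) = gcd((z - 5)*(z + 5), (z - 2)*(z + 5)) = z + 5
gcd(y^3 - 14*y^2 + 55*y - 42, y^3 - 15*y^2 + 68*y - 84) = y^2 - 13*y + 42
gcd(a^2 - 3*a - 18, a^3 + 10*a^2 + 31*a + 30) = a + 3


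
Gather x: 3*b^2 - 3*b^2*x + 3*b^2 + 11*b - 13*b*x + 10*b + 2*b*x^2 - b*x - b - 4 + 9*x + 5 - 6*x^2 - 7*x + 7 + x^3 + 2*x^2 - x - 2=6*b^2 + 20*b + x^3 + x^2*(2*b - 4) + x*(-3*b^2 - 14*b + 1) + 6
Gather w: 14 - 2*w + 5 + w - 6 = 13 - w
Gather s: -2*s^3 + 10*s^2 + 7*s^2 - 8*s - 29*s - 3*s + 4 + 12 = -2*s^3 + 17*s^2 - 40*s + 16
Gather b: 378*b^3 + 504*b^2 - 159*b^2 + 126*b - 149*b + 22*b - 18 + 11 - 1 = 378*b^3 + 345*b^2 - b - 8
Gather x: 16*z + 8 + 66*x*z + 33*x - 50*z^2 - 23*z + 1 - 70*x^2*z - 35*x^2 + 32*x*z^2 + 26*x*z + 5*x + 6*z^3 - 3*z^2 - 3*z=x^2*(-70*z - 35) + x*(32*z^2 + 92*z + 38) + 6*z^3 - 53*z^2 - 10*z + 9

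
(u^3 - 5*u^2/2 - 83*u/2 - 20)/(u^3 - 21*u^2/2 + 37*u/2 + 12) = (u + 5)/(u - 3)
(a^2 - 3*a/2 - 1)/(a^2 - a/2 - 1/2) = (a - 2)/(a - 1)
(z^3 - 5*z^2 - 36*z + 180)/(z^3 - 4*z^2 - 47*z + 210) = (z + 6)/(z + 7)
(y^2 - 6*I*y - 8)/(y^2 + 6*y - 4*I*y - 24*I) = (y - 2*I)/(y + 6)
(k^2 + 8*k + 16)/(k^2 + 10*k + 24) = (k + 4)/(k + 6)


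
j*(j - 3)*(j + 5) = j^3 + 2*j^2 - 15*j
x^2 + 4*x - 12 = (x - 2)*(x + 6)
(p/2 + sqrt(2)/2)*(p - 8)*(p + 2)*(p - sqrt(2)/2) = p^4/2 - 3*p^3 + sqrt(2)*p^3/4 - 17*p^2/2 - 3*sqrt(2)*p^2/2 - 4*sqrt(2)*p + 3*p + 8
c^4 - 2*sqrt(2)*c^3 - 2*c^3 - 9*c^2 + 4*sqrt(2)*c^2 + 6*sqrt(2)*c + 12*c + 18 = (c - 3)*(c + 1)*(c - 3*sqrt(2))*(c + sqrt(2))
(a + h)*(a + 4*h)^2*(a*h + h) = a^4*h + 9*a^3*h^2 + a^3*h + 24*a^2*h^3 + 9*a^2*h^2 + 16*a*h^4 + 24*a*h^3 + 16*h^4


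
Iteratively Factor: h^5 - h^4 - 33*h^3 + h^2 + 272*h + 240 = (h + 1)*(h^4 - 2*h^3 - 31*h^2 + 32*h + 240) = (h + 1)*(h + 3)*(h^3 - 5*h^2 - 16*h + 80) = (h - 4)*(h + 1)*(h + 3)*(h^2 - h - 20) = (h - 4)*(h + 1)*(h + 3)*(h + 4)*(h - 5)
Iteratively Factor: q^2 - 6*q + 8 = (q - 4)*(q - 2)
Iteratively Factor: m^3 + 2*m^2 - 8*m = (m + 4)*(m^2 - 2*m) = (m - 2)*(m + 4)*(m)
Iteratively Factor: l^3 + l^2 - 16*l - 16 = (l - 4)*(l^2 + 5*l + 4) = (l - 4)*(l + 4)*(l + 1)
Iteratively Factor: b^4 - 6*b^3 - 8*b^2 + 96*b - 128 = (b - 4)*(b^3 - 2*b^2 - 16*b + 32) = (b - 4)^2*(b^2 + 2*b - 8) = (b - 4)^2*(b + 4)*(b - 2)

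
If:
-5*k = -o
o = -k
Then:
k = 0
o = 0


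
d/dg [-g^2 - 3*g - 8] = -2*g - 3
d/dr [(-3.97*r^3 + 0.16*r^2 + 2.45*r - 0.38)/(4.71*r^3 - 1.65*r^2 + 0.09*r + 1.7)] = (5.7969*r^4 - 23.7936*r^3 - 10.8207*r^2 - 0.71*r + 4.1992)/(22.1841*r^6 - 15.543*r^5 + 3.5703*r^4 + 15.717*r^3 - 5.6019*r^2 + 0.306*r + 2.89)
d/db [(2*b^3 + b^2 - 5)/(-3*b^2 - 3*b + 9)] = (-2*b^4 - 4*b^3 + 17*b^2 - 4*b - 5)/(3*(b^4 + 2*b^3 - 5*b^2 - 6*b + 9))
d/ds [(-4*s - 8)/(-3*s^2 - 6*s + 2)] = 4*(3*s^2 + 6*s - 6*(s + 1)*(s + 2) - 2)/(3*s^2 + 6*s - 2)^2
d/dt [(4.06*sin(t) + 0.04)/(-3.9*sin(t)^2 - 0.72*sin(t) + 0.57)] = (15.834*sin(t)^2 + 0.312*sin(t) + 2.343)*cos(t)/(15.21*sin(t)^4 + 5.616*sin(t)^3 - 3.9276*sin(t)^2 - 0.8208*sin(t) + 0.3249)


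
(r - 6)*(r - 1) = r^2 - 7*r + 6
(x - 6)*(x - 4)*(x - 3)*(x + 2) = x^4 - 11*x^3 + 28*x^2 + 36*x - 144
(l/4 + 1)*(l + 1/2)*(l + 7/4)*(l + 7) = l^4/4 + 53*l^3/16 + 429*l^2/32 + 581*l/32 + 49/8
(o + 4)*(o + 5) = o^2 + 9*o + 20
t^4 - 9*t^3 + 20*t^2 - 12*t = t*(t - 6)*(t - 2)*(t - 1)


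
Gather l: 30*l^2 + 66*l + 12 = 30*l^2 + 66*l + 12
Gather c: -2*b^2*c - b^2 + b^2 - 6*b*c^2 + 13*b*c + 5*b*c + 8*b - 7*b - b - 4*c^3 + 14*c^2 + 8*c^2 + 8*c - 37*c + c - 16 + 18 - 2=-4*c^3 + c^2*(22 - 6*b) + c*(-2*b^2 + 18*b - 28)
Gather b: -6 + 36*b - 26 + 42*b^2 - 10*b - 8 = 42*b^2 + 26*b - 40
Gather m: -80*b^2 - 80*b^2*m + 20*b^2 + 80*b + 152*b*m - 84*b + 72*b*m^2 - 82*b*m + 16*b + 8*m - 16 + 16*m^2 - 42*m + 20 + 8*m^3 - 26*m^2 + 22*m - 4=-60*b^2 + 12*b + 8*m^3 + m^2*(72*b - 10) + m*(-80*b^2 + 70*b - 12)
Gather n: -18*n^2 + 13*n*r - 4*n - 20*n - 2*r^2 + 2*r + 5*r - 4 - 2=-18*n^2 + n*(13*r - 24) - 2*r^2 + 7*r - 6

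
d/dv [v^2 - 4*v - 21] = 2*v - 4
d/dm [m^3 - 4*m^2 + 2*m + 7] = 3*m^2 - 8*m + 2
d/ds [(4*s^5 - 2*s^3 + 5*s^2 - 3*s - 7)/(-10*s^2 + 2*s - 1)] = (-120*s^6 + 32*s^5 - 8*s^3 - 14*s^2 - 150*s + 17)/(100*s^4 - 40*s^3 + 24*s^2 - 4*s + 1)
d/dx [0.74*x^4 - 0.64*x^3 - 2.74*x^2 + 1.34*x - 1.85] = 2.96*x^3 - 1.92*x^2 - 5.48*x + 1.34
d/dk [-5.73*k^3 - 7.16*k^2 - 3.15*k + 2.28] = -17.19*k^2 - 14.32*k - 3.15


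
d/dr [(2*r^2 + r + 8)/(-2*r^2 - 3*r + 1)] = (-4*r^2 + 36*r + 25)/(4*r^4 + 12*r^3 + 5*r^2 - 6*r + 1)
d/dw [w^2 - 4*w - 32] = 2*w - 4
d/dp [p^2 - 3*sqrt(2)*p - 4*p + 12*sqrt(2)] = 2*p - 3*sqrt(2) - 4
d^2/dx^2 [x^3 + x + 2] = 6*x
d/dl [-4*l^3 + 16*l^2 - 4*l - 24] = -12*l^2 + 32*l - 4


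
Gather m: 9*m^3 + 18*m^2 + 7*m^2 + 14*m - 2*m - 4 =9*m^3 + 25*m^2 + 12*m - 4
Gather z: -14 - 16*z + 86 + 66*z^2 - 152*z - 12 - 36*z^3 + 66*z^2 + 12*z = -36*z^3 + 132*z^2 - 156*z + 60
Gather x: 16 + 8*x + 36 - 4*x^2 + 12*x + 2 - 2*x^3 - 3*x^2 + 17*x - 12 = -2*x^3 - 7*x^2 + 37*x + 42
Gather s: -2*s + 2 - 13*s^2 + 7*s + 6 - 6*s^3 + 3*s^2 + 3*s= -6*s^3 - 10*s^2 + 8*s + 8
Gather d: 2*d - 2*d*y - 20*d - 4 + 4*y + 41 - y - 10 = d*(-2*y - 18) + 3*y + 27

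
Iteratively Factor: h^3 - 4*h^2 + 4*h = (h - 2)*(h^2 - 2*h) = h*(h - 2)*(h - 2)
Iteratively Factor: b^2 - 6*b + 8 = (b - 4)*(b - 2)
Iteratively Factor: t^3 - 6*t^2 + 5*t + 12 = (t - 3)*(t^2 - 3*t - 4) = (t - 4)*(t - 3)*(t + 1)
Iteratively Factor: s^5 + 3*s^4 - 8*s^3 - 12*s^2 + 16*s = (s - 1)*(s^4 + 4*s^3 - 4*s^2 - 16*s) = (s - 1)*(s + 4)*(s^3 - 4*s) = (s - 1)*(s + 2)*(s + 4)*(s^2 - 2*s) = (s - 2)*(s - 1)*(s + 2)*(s + 4)*(s)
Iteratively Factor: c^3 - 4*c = (c - 2)*(c^2 + 2*c) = c*(c - 2)*(c + 2)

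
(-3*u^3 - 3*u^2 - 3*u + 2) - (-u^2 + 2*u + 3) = -3*u^3 - 2*u^2 - 5*u - 1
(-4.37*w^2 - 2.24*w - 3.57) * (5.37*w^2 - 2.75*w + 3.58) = -23.4669*w^4 - 0.0113000000000021*w^3 - 28.6555*w^2 + 1.7983*w - 12.7806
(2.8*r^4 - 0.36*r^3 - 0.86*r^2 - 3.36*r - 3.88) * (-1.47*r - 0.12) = -4.116*r^5 + 0.1932*r^4 + 1.3074*r^3 + 5.0424*r^2 + 6.1068*r + 0.4656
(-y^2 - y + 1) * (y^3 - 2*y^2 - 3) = -y^5 + y^4 + 3*y^3 + y^2 + 3*y - 3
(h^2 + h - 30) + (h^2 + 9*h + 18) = 2*h^2 + 10*h - 12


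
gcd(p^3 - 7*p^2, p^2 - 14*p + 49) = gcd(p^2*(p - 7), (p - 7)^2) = p - 7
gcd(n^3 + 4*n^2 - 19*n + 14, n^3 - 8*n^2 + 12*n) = n - 2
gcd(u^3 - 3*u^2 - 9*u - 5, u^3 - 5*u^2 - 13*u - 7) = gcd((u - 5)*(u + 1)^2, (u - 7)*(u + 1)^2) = u^2 + 2*u + 1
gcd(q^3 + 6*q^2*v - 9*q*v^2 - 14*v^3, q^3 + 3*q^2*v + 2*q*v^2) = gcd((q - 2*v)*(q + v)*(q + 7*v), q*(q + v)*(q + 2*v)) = q + v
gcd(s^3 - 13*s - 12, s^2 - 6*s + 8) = s - 4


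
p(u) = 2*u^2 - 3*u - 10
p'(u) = 4*u - 3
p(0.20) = -10.52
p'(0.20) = -2.20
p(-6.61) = 97.21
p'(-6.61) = -29.44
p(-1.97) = 3.67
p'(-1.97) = -10.88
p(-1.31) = -2.64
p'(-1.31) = -8.24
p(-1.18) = -3.68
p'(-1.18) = -7.72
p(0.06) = -10.17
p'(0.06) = -2.76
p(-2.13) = 5.46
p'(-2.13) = -11.52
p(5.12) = 27.07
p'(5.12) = 17.48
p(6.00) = 44.00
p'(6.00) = 21.00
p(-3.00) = 17.00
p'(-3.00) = -15.00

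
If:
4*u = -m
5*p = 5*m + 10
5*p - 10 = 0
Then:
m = 0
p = 2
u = 0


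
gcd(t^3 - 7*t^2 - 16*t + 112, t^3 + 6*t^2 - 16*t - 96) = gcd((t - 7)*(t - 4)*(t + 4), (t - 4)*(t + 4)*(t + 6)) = t^2 - 16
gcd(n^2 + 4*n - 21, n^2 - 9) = n - 3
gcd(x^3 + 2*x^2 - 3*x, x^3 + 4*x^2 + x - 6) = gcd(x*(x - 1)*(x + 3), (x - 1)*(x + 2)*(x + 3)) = x^2 + 2*x - 3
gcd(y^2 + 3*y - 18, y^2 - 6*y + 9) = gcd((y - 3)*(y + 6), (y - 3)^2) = y - 3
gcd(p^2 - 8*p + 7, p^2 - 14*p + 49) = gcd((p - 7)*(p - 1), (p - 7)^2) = p - 7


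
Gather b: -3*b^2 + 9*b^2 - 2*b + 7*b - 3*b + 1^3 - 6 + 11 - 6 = 6*b^2 + 2*b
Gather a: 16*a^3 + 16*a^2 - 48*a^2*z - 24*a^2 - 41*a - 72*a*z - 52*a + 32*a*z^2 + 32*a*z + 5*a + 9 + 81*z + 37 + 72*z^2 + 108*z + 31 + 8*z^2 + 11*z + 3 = 16*a^3 + a^2*(-48*z - 8) + a*(32*z^2 - 40*z - 88) + 80*z^2 + 200*z + 80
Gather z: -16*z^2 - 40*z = -16*z^2 - 40*z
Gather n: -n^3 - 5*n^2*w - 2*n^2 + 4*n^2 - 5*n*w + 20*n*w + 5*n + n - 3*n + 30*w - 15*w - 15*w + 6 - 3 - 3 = -n^3 + n^2*(2 - 5*w) + n*(15*w + 3)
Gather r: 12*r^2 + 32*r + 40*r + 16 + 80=12*r^2 + 72*r + 96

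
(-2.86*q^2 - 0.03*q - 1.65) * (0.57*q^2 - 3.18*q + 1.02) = -1.6302*q^4 + 9.0777*q^3 - 3.7623*q^2 + 5.2164*q - 1.683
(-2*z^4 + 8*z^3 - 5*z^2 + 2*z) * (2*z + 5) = -4*z^5 + 6*z^4 + 30*z^3 - 21*z^2 + 10*z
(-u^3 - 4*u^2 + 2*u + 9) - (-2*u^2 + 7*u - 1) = -u^3 - 2*u^2 - 5*u + 10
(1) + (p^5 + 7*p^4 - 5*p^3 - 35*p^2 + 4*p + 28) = p^5 + 7*p^4 - 5*p^3 - 35*p^2 + 4*p + 29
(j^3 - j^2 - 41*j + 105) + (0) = j^3 - j^2 - 41*j + 105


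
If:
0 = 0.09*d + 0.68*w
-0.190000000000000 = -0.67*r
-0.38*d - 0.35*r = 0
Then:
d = -0.26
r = 0.28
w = 0.03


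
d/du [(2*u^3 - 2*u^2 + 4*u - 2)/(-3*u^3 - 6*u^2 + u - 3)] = 2*(-9*u^4 + 14*u^3 - 7*u^2 - 6*u - 5)/(9*u^6 + 36*u^5 + 30*u^4 + 6*u^3 + 37*u^2 - 6*u + 9)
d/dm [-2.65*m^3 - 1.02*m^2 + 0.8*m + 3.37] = -7.95*m^2 - 2.04*m + 0.8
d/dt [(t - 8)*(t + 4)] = 2*t - 4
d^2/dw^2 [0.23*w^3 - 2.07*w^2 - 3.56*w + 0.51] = 1.38*w - 4.14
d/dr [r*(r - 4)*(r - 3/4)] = 3*r^2 - 19*r/2 + 3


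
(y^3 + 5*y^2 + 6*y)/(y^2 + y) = (y^2 + 5*y + 6)/(y + 1)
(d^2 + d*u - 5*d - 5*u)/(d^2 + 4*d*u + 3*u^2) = (d - 5)/(d + 3*u)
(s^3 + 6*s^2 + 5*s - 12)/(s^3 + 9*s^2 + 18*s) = (s^2 + 3*s - 4)/(s*(s + 6))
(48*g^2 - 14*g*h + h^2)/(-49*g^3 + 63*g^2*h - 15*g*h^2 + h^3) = (-48*g^2 + 14*g*h - h^2)/(49*g^3 - 63*g^2*h + 15*g*h^2 - h^3)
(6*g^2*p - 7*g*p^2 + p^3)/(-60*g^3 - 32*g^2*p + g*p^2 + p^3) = p*(-g + p)/(10*g^2 + 7*g*p + p^2)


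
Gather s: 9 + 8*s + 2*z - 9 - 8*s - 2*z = 0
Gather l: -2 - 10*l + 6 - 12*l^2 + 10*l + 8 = 12 - 12*l^2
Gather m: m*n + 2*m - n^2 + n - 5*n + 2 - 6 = m*(n + 2) - n^2 - 4*n - 4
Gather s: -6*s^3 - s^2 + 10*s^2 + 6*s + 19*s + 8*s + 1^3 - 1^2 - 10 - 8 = -6*s^3 + 9*s^2 + 33*s - 18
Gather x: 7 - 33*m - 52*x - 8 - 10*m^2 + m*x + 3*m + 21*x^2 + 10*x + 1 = -10*m^2 - 30*m + 21*x^2 + x*(m - 42)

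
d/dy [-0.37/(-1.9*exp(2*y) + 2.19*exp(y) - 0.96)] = (0.8103 - 1.406*exp(y))*exp(y)/(1.9*exp(2*y) - 2.19*exp(y) + 0.96)^2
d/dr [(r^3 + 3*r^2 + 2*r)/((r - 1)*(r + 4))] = (r^4 + 6*r^3 - 5*r^2 - 24*r - 8)/(r^4 + 6*r^3 + r^2 - 24*r + 16)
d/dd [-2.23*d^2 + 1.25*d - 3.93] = 1.25 - 4.46*d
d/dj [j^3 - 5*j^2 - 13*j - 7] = 3*j^2 - 10*j - 13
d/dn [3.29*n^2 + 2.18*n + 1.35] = 6.58*n + 2.18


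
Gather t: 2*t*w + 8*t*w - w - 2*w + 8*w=10*t*w + 5*w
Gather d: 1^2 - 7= -6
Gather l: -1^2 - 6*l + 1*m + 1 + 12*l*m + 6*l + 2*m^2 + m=12*l*m + 2*m^2 + 2*m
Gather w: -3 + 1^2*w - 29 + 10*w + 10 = 11*w - 22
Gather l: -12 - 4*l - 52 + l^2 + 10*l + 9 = l^2 + 6*l - 55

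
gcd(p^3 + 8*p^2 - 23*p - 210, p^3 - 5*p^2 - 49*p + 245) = p^2 + 2*p - 35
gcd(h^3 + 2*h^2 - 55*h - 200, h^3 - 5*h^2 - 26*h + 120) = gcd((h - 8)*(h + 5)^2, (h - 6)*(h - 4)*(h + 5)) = h + 5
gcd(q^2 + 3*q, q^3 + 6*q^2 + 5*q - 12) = q + 3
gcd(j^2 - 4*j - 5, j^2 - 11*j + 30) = j - 5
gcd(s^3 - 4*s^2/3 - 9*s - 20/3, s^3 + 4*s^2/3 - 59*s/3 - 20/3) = s - 4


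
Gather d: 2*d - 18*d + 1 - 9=-16*d - 8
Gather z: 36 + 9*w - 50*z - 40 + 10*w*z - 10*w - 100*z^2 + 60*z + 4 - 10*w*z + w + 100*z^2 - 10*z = 0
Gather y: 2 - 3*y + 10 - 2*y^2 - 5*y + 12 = -2*y^2 - 8*y + 24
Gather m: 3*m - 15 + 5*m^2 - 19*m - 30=5*m^2 - 16*m - 45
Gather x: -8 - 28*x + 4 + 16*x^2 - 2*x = 16*x^2 - 30*x - 4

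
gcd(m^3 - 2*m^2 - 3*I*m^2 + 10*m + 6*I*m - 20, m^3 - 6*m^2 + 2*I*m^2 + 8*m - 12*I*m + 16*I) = m^2 + m*(-2 + 2*I) - 4*I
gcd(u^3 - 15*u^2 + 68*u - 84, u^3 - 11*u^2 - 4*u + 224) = u - 7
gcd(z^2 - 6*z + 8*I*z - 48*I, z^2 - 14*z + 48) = z - 6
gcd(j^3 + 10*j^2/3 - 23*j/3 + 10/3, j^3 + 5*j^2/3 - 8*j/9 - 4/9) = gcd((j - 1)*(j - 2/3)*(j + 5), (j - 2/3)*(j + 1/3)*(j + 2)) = j - 2/3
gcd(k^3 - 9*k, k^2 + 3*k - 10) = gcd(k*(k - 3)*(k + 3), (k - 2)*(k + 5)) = 1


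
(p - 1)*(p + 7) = p^2 + 6*p - 7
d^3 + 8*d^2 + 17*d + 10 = (d + 1)*(d + 2)*(d + 5)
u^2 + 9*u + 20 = (u + 4)*(u + 5)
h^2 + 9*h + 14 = (h + 2)*(h + 7)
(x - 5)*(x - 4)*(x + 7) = x^3 - 2*x^2 - 43*x + 140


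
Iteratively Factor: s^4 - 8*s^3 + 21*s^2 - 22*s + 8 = (s - 1)*(s^3 - 7*s^2 + 14*s - 8) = (s - 4)*(s - 1)*(s^2 - 3*s + 2) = (s - 4)*(s - 2)*(s - 1)*(s - 1)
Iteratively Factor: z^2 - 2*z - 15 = (z - 5)*(z + 3)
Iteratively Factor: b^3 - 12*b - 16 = (b - 4)*(b^2 + 4*b + 4) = (b - 4)*(b + 2)*(b + 2)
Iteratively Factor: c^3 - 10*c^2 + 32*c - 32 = (c - 4)*(c^2 - 6*c + 8) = (c - 4)*(c - 2)*(c - 4)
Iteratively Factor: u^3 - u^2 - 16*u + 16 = (u - 4)*(u^2 + 3*u - 4) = (u - 4)*(u - 1)*(u + 4)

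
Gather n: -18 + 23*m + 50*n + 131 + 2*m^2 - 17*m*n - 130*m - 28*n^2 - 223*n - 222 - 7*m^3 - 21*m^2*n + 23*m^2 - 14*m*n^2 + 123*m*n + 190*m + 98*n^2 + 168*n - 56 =-7*m^3 + 25*m^2 + 83*m + n^2*(70 - 14*m) + n*(-21*m^2 + 106*m - 5) - 165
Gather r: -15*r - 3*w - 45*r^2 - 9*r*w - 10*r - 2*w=-45*r^2 + r*(-9*w - 25) - 5*w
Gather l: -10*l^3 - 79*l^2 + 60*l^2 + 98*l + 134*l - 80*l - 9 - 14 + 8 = -10*l^3 - 19*l^2 + 152*l - 15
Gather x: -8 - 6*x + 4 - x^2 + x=-x^2 - 5*x - 4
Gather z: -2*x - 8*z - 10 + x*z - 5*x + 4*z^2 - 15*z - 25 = -7*x + 4*z^2 + z*(x - 23) - 35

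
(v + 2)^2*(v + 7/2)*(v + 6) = v^4 + 27*v^3/2 + 63*v^2 + 122*v + 84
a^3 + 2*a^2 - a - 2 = (a - 1)*(a + 1)*(a + 2)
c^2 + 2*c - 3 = (c - 1)*(c + 3)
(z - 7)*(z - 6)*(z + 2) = z^3 - 11*z^2 + 16*z + 84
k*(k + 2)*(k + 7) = k^3 + 9*k^2 + 14*k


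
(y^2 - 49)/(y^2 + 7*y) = (y - 7)/y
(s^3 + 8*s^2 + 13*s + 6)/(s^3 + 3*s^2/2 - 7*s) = 2*(s^3 + 8*s^2 + 13*s + 6)/(s*(2*s^2 + 3*s - 14))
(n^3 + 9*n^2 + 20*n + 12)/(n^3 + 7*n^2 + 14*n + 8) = (n + 6)/(n + 4)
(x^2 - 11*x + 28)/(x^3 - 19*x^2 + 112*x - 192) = (x^2 - 11*x + 28)/(x^3 - 19*x^2 + 112*x - 192)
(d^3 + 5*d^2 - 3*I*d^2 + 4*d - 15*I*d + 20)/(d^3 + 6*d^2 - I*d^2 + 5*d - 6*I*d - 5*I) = (d^2 - 3*I*d + 4)/(d^2 + d*(1 - I) - I)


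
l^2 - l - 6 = (l - 3)*(l + 2)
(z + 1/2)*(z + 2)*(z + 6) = z^3 + 17*z^2/2 + 16*z + 6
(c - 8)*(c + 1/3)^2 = c^3 - 22*c^2/3 - 47*c/9 - 8/9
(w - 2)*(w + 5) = w^2 + 3*w - 10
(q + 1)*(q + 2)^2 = q^3 + 5*q^2 + 8*q + 4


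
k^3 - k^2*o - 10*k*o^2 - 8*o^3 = (k - 4*o)*(k + o)*(k + 2*o)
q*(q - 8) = q^2 - 8*q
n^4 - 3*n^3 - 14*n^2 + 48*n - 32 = (n - 4)*(n - 2)*(n - 1)*(n + 4)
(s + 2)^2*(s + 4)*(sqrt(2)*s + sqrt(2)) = sqrt(2)*s^4 + 9*sqrt(2)*s^3 + 28*sqrt(2)*s^2 + 36*sqrt(2)*s + 16*sqrt(2)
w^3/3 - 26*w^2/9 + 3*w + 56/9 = (w/3 + 1/3)*(w - 7)*(w - 8/3)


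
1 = 1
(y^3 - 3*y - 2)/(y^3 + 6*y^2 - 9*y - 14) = (y + 1)/(y + 7)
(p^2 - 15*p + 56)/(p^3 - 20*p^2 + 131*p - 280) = 1/(p - 5)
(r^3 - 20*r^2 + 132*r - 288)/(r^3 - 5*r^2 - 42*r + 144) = (r^2 - 12*r + 36)/(r^2 + 3*r - 18)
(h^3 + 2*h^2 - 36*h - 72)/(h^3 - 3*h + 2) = (h^2 - 36)/(h^2 - 2*h + 1)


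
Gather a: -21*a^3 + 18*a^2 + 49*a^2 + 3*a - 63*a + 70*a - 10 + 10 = -21*a^3 + 67*a^2 + 10*a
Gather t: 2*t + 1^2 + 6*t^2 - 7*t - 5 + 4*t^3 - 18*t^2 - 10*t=4*t^3 - 12*t^2 - 15*t - 4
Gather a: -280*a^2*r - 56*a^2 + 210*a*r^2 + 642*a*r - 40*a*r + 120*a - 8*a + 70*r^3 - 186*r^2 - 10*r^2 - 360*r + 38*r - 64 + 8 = a^2*(-280*r - 56) + a*(210*r^2 + 602*r + 112) + 70*r^3 - 196*r^2 - 322*r - 56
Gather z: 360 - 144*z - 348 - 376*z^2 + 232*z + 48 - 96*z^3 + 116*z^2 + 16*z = -96*z^3 - 260*z^2 + 104*z + 60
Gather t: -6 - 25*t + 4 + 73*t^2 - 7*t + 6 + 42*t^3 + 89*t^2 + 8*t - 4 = 42*t^3 + 162*t^2 - 24*t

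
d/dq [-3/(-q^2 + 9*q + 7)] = 3*(9 - 2*q)/(-q^2 + 9*q + 7)^2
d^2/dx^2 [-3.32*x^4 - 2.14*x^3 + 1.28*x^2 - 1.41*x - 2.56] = -39.84*x^2 - 12.84*x + 2.56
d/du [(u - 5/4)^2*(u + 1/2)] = (4*u - 5)*(12*u - 1)/16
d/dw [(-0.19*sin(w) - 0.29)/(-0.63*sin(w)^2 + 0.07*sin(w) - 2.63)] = (-0.1197*sin(w)^2 - 0.3654*sin(w) + 0.52)*cos(w)/(0.3969*sin(w)^4 - 0.0882*sin(w)^3 + 3.3187*sin(w)^2 - 0.3682*sin(w) + 6.9169)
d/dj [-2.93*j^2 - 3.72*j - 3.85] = -5.86*j - 3.72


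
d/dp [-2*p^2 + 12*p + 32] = 12 - 4*p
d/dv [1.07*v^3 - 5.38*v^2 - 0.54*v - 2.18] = 3.21*v^2 - 10.76*v - 0.54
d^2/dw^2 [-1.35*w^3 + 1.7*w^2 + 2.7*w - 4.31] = 3.4 - 8.1*w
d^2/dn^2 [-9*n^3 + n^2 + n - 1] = 2 - 54*n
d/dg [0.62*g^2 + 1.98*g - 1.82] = 1.24*g + 1.98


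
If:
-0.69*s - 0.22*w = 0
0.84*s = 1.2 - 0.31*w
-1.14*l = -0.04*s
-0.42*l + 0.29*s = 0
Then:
No Solution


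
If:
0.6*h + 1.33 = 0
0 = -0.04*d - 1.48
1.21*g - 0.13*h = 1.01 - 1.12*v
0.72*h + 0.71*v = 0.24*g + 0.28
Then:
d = -37.00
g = -1.41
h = -2.22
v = 2.17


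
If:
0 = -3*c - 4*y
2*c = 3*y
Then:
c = 0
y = 0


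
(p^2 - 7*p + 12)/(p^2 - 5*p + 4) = (p - 3)/(p - 1)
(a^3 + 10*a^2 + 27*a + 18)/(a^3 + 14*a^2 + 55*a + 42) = (a + 3)/(a + 7)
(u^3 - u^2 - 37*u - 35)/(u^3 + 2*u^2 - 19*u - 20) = (u - 7)/(u - 4)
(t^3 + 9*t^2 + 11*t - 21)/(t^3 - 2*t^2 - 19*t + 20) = (t^2 + 10*t + 21)/(t^2 - t - 20)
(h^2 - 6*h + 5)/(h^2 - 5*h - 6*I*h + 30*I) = (h - 1)/(h - 6*I)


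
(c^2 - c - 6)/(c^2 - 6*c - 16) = (c - 3)/(c - 8)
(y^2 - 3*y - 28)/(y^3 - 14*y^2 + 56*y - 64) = (y^2 - 3*y - 28)/(y^3 - 14*y^2 + 56*y - 64)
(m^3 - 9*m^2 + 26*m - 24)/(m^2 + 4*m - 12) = (m^2 - 7*m + 12)/(m + 6)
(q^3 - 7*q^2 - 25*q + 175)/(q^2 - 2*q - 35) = q - 5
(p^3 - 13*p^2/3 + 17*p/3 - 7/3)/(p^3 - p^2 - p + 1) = (p - 7/3)/(p + 1)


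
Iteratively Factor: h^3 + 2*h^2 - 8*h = (h)*(h^2 + 2*h - 8) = h*(h - 2)*(h + 4)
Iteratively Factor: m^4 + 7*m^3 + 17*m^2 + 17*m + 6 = (m + 1)*(m^3 + 6*m^2 + 11*m + 6) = (m + 1)^2*(m^2 + 5*m + 6) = (m + 1)^2*(m + 2)*(m + 3)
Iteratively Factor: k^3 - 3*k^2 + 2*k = (k)*(k^2 - 3*k + 2) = k*(k - 2)*(k - 1)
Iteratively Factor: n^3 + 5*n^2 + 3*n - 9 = (n - 1)*(n^2 + 6*n + 9) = (n - 1)*(n + 3)*(n + 3)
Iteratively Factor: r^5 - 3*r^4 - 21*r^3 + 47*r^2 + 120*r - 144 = (r - 4)*(r^4 + r^3 - 17*r^2 - 21*r + 36) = (r - 4)*(r + 3)*(r^3 - 2*r^2 - 11*r + 12) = (r - 4)*(r - 1)*(r + 3)*(r^2 - r - 12) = (r - 4)^2*(r - 1)*(r + 3)*(r + 3)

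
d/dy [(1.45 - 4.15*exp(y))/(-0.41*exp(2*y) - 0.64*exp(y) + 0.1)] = (-1.7015*exp(2*y) + 1.189*exp(y) + 0.513)*exp(y)/(0.1681*exp(4*y) + 0.5248*exp(3*y) + 0.3276*exp(2*y) - 0.128*exp(y) + 0.01)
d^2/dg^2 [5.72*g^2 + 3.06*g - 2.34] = 11.4400000000000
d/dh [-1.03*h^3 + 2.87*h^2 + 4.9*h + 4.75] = -3.09*h^2 + 5.74*h + 4.9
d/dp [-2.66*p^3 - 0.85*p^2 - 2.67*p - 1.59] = -7.98*p^2 - 1.7*p - 2.67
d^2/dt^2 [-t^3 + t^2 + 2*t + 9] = 2 - 6*t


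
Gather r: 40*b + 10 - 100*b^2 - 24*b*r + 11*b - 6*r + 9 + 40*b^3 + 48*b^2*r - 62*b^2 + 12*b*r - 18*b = 40*b^3 - 162*b^2 + 33*b + r*(48*b^2 - 12*b - 6) + 19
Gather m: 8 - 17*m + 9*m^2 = 9*m^2 - 17*m + 8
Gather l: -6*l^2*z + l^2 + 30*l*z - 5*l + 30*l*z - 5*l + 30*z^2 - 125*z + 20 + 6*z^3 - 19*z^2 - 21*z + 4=l^2*(1 - 6*z) + l*(60*z - 10) + 6*z^3 + 11*z^2 - 146*z + 24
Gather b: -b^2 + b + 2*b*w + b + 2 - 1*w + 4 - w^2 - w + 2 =-b^2 + b*(2*w + 2) - w^2 - 2*w + 8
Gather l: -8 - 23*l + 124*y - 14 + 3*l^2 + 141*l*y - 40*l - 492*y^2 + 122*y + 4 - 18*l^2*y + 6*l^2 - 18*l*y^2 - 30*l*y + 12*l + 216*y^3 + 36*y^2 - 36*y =l^2*(9 - 18*y) + l*(-18*y^2 + 111*y - 51) + 216*y^3 - 456*y^2 + 210*y - 18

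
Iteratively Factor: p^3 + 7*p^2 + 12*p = (p + 3)*(p^2 + 4*p) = p*(p + 3)*(p + 4)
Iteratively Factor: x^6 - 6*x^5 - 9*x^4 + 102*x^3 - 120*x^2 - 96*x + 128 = (x - 1)*(x^5 - 5*x^4 - 14*x^3 + 88*x^2 - 32*x - 128) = (x - 4)*(x - 1)*(x^4 - x^3 - 18*x^2 + 16*x + 32) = (x - 4)^2*(x - 1)*(x^3 + 3*x^2 - 6*x - 8) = (x - 4)^2*(x - 1)*(x + 4)*(x^2 - x - 2) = (x - 4)^2*(x - 1)*(x + 1)*(x + 4)*(x - 2)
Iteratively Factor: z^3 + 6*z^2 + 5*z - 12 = (z + 4)*(z^2 + 2*z - 3) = (z + 3)*(z + 4)*(z - 1)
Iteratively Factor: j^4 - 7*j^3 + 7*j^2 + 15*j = (j - 5)*(j^3 - 2*j^2 - 3*j) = (j - 5)*(j + 1)*(j^2 - 3*j) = (j - 5)*(j - 3)*(j + 1)*(j)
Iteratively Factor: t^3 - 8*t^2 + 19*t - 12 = (t - 3)*(t^2 - 5*t + 4) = (t - 4)*(t - 3)*(t - 1)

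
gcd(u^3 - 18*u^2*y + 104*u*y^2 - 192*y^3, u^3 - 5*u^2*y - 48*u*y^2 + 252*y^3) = -u + 6*y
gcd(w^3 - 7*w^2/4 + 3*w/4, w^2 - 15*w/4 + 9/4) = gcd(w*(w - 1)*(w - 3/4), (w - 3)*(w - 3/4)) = w - 3/4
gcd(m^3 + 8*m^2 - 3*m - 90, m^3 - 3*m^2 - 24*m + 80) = m + 5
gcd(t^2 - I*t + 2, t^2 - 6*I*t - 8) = t - 2*I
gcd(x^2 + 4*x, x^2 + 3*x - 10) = 1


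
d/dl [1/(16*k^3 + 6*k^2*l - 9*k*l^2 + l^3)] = 3*(-2*k^2 + 6*k*l - l^2)/(16*k^3 + 6*k^2*l - 9*k*l^2 + l^3)^2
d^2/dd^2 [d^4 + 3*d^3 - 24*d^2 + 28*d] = 12*d^2 + 18*d - 48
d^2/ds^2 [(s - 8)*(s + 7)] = 2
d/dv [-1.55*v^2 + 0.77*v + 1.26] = 0.77 - 3.1*v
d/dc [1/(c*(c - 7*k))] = (c*(-c + 7*k) - (c - 7*k)^2)/(c^2*(c - 7*k)^3)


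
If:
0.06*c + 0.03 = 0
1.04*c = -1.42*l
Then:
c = -0.50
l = 0.37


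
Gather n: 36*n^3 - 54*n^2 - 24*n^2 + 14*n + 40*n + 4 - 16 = 36*n^3 - 78*n^2 + 54*n - 12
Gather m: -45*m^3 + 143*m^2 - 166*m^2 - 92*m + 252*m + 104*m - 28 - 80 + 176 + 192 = -45*m^3 - 23*m^2 + 264*m + 260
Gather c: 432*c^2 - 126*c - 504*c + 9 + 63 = 432*c^2 - 630*c + 72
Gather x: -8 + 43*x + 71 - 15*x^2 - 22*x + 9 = -15*x^2 + 21*x + 72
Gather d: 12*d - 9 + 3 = 12*d - 6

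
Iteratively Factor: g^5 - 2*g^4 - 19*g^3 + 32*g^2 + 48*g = (g)*(g^4 - 2*g^3 - 19*g^2 + 32*g + 48) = g*(g + 4)*(g^3 - 6*g^2 + 5*g + 12) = g*(g + 1)*(g + 4)*(g^2 - 7*g + 12) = g*(g - 4)*(g + 1)*(g + 4)*(g - 3)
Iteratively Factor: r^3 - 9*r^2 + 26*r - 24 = (r - 4)*(r^2 - 5*r + 6) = (r - 4)*(r - 2)*(r - 3)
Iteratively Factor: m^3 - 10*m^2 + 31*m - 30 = (m - 3)*(m^2 - 7*m + 10) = (m - 5)*(m - 3)*(m - 2)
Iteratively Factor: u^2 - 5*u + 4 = (u - 1)*(u - 4)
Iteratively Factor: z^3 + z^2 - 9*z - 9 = (z - 3)*(z^2 + 4*z + 3) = (z - 3)*(z + 1)*(z + 3)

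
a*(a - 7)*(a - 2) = a^3 - 9*a^2 + 14*a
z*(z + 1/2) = z^2 + z/2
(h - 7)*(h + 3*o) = h^2 + 3*h*o - 7*h - 21*o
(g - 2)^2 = g^2 - 4*g + 4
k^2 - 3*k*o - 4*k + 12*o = (k - 4)*(k - 3*o)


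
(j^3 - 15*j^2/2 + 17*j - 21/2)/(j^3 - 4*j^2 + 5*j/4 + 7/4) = 2*(j - 3)/(2*j + 1)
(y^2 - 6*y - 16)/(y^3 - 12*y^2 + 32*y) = (y + 2)/(y*(y - 4))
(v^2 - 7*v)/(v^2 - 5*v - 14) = v/(v + 2)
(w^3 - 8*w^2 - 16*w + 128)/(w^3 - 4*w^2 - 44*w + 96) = (w^2 - 16)/(w^2 + 4*w - 12)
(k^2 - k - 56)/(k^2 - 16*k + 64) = (k + 7)/(k - 8)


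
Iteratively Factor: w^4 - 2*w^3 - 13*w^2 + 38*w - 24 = (w + 4)*(w^3 - 6*w^2 + 11*w - 6) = (w - 2)*(w + 4)*(w^2 - 4*w + 3) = (w - 3)*(w - 2)*(w + 4)*(w - 1)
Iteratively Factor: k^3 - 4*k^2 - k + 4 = (k - 4)*(k^2 - 1) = (k - 4)*(k + 1)*(k - 1)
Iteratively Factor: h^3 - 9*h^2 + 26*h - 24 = (h - 4)*(h^2 - 5*h + 6) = (h - 4)*(h - 2)*(h - 3)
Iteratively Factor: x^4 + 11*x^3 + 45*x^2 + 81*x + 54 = (x + 3)*(x^3 + 8*x^2 + 21*x + 18) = (x + 3)^2*(x^2 + 5*x + 6) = (x + 2)*(x + 3)^2*(x + 3)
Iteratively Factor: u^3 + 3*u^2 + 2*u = (u)*(u^2 + 3*u + 2) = u*(u + 2)*(u + 1)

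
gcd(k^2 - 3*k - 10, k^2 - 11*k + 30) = k - 5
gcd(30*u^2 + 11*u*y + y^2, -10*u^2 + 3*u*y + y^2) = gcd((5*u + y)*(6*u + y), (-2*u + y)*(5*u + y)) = 5*u + y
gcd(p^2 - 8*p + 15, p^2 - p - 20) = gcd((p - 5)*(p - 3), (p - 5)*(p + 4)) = p - 5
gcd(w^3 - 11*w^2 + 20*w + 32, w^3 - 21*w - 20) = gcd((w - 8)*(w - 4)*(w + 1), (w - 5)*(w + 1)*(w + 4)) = w + 1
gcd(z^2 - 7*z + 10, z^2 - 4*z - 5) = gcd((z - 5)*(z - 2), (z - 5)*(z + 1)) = z - 5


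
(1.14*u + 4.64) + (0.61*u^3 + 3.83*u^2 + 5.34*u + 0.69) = 0.61*u^3 + 3.83*u^2 + 6.48*u + 5.33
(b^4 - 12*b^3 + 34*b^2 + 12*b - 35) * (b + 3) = b^5 - 9*b^4 - 2*b^3 + 114*b^2 + b - 105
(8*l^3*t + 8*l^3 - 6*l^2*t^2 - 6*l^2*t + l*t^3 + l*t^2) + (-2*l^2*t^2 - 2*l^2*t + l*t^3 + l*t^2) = 8*l^3*t + 8*l^3 - 8*l^2*t^2 - 8*l^2*t + 2*l*t^3 + 2*l*t^2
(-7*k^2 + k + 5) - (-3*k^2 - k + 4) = -4*k^2 + 2*k + 1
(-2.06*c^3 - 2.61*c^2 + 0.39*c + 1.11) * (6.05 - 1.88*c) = 3.8728*c^4 - 7.5562*c^3 - 16.5237*c^2 + 0.2727*c + 6.7155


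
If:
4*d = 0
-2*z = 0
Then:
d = 0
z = 0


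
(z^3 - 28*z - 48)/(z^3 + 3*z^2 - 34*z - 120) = (z + 2)/(z + 5)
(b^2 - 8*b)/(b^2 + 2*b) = (b - 8)/(b + 2)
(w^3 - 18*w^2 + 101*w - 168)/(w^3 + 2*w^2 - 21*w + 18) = (w^2 - 15*w + 56)/(w^2 + 5*w - 6)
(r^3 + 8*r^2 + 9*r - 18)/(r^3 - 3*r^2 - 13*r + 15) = (r + 6)/(r - 5)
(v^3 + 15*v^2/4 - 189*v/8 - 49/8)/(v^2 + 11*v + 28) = (8*v^2 - 26*v - 7)/(8*(v + 4))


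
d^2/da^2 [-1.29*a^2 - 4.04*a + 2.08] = -2.58000000000000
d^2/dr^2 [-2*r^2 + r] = -4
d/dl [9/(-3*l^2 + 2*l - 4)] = 18*(3*l - 1)/(3*l^2 - 2*l + 4)^2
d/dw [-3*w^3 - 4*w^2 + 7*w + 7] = -9*w^2 - 8*w + 7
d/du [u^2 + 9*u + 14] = 2*u + 9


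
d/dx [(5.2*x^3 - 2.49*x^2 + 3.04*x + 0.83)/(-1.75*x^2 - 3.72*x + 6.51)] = (-9.1*x^4 - 38.688*x^3 + 116.1388*x^2 - 29.5148*x + 22.878)/(3.0625*x^4 + 13.02*x^3 - 8.9466*x^2 - 48.4344*x + 42.3801)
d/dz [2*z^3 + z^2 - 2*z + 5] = 6*z^2 + 2*z - 2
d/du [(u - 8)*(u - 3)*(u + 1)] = 3*u^2 - 20*u + 13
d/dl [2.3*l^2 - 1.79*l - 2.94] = 4.6*l - 1.79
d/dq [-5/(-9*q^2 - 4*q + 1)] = 10*(-9*q - 2)/(9*q^2 + 4*q - 1)^2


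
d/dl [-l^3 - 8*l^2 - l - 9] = -3*l^2 - 16*l - 1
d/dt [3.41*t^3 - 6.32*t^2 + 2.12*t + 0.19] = 10.23*t^2 - 12.64*t + 2.12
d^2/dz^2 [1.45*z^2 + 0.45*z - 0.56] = 2.90000000000000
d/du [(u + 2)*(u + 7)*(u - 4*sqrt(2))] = 3*u^2 - 8*sqrt(2)*u + 18*u - 36*sqrt(2) + 14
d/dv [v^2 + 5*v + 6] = 2*v + 5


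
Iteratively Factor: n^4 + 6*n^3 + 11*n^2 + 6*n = (n + 1)*(n^3 + 5*n^2 + 6*n) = (n + 1)*(n + 2)*(n^2 + 3*n) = n*(n + 1)*(n + 2)*(n + 3)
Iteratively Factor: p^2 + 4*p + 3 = (p + 1)*(p + 3)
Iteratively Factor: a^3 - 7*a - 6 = (a - 3)*(a^2 + 3*a + 2) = (a - 3)*(a + 1)*(a + 2)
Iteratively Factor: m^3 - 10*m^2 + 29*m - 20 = (m - 1)*(m^2 - 9*m + 20) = (m - 4)*(m - 1)*(m - 5)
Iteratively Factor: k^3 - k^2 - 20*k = (k)*(k^2 - k - 20) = k*(k - 5)*(k + 4)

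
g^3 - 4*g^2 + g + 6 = (g - 3)*(g - 2)*(g + 1)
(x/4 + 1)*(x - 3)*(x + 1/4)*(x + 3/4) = x^4/4 + x^3/2 - 173*x^2/64 - 189*x/64 - 9/16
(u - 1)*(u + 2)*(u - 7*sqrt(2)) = u^3 - 7*sqrt(2)*u^2 + u^2 - 7*sqrt(2)*u - 2*u + 14*sqrt(2)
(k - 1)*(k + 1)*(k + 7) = k^3 + 7*k^2 - k - 7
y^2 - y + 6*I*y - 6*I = (y - 1)*(y + 6*I)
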